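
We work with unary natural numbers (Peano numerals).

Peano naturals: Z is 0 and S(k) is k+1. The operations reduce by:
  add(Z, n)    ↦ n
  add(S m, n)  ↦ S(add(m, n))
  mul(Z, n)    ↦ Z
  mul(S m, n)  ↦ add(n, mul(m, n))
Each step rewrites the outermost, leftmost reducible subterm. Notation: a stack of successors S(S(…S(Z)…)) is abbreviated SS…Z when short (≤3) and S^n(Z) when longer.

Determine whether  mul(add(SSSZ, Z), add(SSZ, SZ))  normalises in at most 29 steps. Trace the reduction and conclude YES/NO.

Answer: YES — reaches normal form S^9(Z) in 29 ≤ 29 steps

Working:
  start: mul(add(SSSZ, Z), add(SSZ, SZ))
  [1] mul(S(add(SSZ, Z)), add(SSZ, SZ))
  [2] add(add(SSZ, SZ), mul(add(SSZ, Z), add(SSZ, SZ)))
  [3] add(S(add(SZ, SZ)), mul(add(SSZ, Z), add(SSZ, SZ)))
  [4] S(add(add(SZ, SZ), mul(add(SSZ, Z), add(SSZ, SZ))))
  [5] S(add(S(add(Z, SZ)), mul(add(SSZ, Z), add(SSZ, SZ))))
  [6] S(S(add(add(Z, SZ), mul(add(SSZ, Z), add(SSZ, SZ)))))
  [7] S(S(add(SZ, mul(add(SSZ, Z), add(SSZ, SZ)))))
  [8] S(S(S(add(Z, mul(add(SSZ, Z), add(SSZ, SZ))))))
  [9] S(S(S(mul(add(SSZ, Z), add(SSZ, SZ)))))
  [10] S(S(S(mul(S(add(SZ, Z)), add(SSZ, SZ)))))
  [11] S(S(S(add(add(SSZ, SZ), mul(add(SZ, Z), add(SSZ, SZ))))))
  [12] S(S(S(add(S(add(SZ, SZ)), mul(add(SZ, Z), add(SSZ, SZ))))))
  [13] S(S(S(S(add(add(SZ, SZ), mul(add(SZ, Z), add(SSZ, SZ)))))))
  [14] S(S(S(S(add(S(add(Z, SZ)), mul(add(SZ, Z), add(SSZ, SZ)))))))
  [15] S(S(S(S(S(add(add(Z, SZ), mul(add(SZ, Z), add(SSZ, SZ))))))))
  [16] S(S(S(S(S(add(SZ, mul(add(SZ, Z), add(SSZ, SZ))))))))
  [17] S(S(S(S(S(S(add(Z, mul(add(SZ, Z), add(SSZ, SZ)))))))))
  [18] S(S(S(S(S(S(mul(add(SZ, Z), add(SSZ, SZ))))))))
  [19] S(S(S(S(S(S(mul(S(add(Z, Z)), add(SSZ, SZ))))))))
  [20] S(S(S(S(S(S(add(add(SSZ, SZ), mul(add(Z, Z), add(SSZ, SZ)))))))))
  [21] S(S(S(S(S(S(add(S(add(SZ, SZ)), mul(add(Z, Z), add(SSZ, SZ)))))))))
  [22] S(S(S(S(S(S(S(add(add(SZ, SZ), mul(add(Z, Z), add(SSZ, SZ))))))))))
  [23] S(S(S(S(S(S(S(add(S(add(Z, SZ)), mul(add(Z, Z), add(SSZ, SZ))))))))))
  [24] S(S(S(S(S(S(S(S(add(add(Z, SZ), mul(add(Z, Z), add(SSZ, SZ)))))))))))
  [25] S(S(S(S(S(S(S(S(add(SZ, mul(add(Z, Z), add(SSZ, SZ)))))))))))
  [26] S(S(S(S(S(S(S(S(S(add(Z, mul(add(Z, Z), add(SSZ, SZ))))))))))))
  [27] S(S(S(S(S(S(S(S(S(mul(add(Z, Z), add(SSZ, SZ)))))))))))
  [28] S(S(S(S(S(S(S(S(S(mul(Z, add(SSZ, SZ)))))))))))
  [29] S^9(Z)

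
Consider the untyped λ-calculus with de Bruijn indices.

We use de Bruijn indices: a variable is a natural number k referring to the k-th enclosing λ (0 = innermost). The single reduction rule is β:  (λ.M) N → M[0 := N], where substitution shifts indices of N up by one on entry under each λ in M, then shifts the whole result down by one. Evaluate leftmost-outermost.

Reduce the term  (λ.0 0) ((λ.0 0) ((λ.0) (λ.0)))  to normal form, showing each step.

  start: (λ.0 0) ((λ.0 0) ((λ.0) (λ.0)))
  →1  (λ.0 0) ((λ.0) (λ.0)) ((λ.0 0) ((λ.0) (λ.0)))
  →2  (λ.0) (λ.0) ((λ.0) (λ.0)) ((λ.0 0) ((λ.0) (λ.0)))
  →3  (λ.0) ((λ.0) (λ.0)) ((λ.0 0) ((λ.0) (λ.0)))
  →4  (λ.0) (λ.0) ((λ.0 0) ((λ.0) (λ.0)))
  →5  (λ.0) ((λ.0 0) ((λ.0) (λ.0)))
  →6  (λ.0 0) ((λ.0) (λ.0))
  →7  (λ.0) (λ.0) ((λ.0) (λ.0))
  →8  (λ.0) ((λ.0) (λ.0))
  →9  (λ.0) (λ.0)
  →10  λ.0

Answer: normal form = λ.0  (in 10 steps)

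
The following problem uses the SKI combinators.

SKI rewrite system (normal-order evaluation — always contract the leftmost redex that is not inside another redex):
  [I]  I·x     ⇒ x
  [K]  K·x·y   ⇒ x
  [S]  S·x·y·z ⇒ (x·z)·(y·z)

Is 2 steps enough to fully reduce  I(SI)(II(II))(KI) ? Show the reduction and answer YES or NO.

Answer: NO — after 2 steps the term is I(KI)(II(II)(KI)), not yet normal

Derivation:
  start: I(SI)(II(II))(KI)
  step 1: SI(II(II))(KI)
  step 2: I(KI)(II(II)(KI))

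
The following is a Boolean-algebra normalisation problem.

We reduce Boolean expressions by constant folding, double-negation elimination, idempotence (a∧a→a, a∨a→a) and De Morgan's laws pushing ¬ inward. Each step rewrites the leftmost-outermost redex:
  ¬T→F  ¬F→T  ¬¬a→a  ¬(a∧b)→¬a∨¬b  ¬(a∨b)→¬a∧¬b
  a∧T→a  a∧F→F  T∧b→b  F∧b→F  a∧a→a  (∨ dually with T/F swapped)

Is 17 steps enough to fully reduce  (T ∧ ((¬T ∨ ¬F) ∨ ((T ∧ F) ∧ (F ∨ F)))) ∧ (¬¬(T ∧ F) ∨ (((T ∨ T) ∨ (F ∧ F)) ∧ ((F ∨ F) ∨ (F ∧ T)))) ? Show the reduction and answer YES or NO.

Answer: YES — reaches normal form F in 15 ≤ 17 steps

Working:
  start: (T ∧ ((¬T ∨ ¬F) ∨ ((T ∧ F) ∧ (F ∨ F)))) ∧ (¬¬(T ∧ F) ∨ (((T ∨ T) ∨ (F ∧ F)) ∧ ((F ∨ F) ∨ (F ∧ T))))
  step 1: ((¬T ∨ ¬F) ∨ ((T ∧ F) ∧ (F ∨ F))) ∧ (¬¬(T ∧ F) ∨ (((T ∨ T) ∨ (F ∧ F)) ∧ ((F ∨ F) ∨ (F ∧ T))))
  step 2: ((F ∨ ¬F) ∨ ((T ∧ F) ∧ (F ∨ F))) ∧ (¬¬(T ∧ F) ∨ (((T ∨ T) ∨ (F ∧ F)) ∧ ((F ∨ F) ∨ (F ∧ T))))
  step 3: (¬F ∨ ((T ∧ F) ∧ (F ∨ F))) ∧ (¬¬(T ∧ F) ∨ (((T ∨ T) ∨ (F ∧ F)) ∧ ((F ∨ F) ∨ (F ∧ T))))
  step 4: (T ∨ ((T ∧ F) ∧ (F ∨ F))) ∧ (¬¬(T ∧ F) ∨ (((T ∨ T) ∨ (F ∧ F)) ∧ ((F ∨ F) ∨ (F ∧ T))))
  step 5: T ∧ (¬¬(T ∧ F) ∨ (((T ∨ T) ∨ (F ∧ F)) ∧ ((F ∨ F) ∨ (F ∧ T))))
  step 6: ¬¬(T ∧ F) ∨ (((T ∨ T) ∨ (F ∧ F)) ∧ ((F ∨ F) ∨ (F ∧ T)))
  step 7: (T ∧ F) ∨ (((T ∨ T) ∨ (F ∧ F)) ∧ ((F ∨ F) ∨ (F ∧ T)))
  step 8: F ∨ (((T ∨ T) ∨ (F ∧ F)) ∧ ((F ∨ F) ∨ (F ∧ T)))
  step 9: ((T ∨ T) ∨ (F ∧ F)) ∧ ((F ∨ F) ∨ (F ∧ T))
  step 10: (T ∨ (F ∧ F)) ∧ ((F ∨ F) ∨ (F ∧ T))
  step 11: T ∧ ((F ∨ F) ∨ (F ∧ T))
  step 12: (F ∨ F) ∨ (F ∧ T)
  step 13: F ∨ (F ∧ T)
  step 14: F ∧ T
  step 15: F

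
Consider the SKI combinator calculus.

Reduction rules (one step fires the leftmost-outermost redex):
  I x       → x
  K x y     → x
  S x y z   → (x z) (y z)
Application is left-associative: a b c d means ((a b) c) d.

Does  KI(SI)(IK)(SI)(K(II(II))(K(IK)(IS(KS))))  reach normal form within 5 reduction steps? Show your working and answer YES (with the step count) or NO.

  start: KI(SI)(IK)(SI)(K(II(II))(K(IK)(IS(KS))))
  →1  I(IK)(SI)(K(II(II))(K(IK)(IS(KS))))
  →2  IK(SI)(K(II(II))(K(IK)(IS(KS))))
  →3  K(SI)(K(II(II))(K(IK)(IS(KS))))
  →4  SI

Answer: YES — reaches normal form SI in 4 ≤ 5 steps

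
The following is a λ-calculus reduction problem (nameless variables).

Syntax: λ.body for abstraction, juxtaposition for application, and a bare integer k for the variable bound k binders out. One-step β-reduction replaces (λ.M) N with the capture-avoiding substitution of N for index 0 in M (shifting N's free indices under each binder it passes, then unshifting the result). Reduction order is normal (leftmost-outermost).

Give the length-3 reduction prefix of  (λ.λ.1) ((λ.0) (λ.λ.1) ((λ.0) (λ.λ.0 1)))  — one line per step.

  start: (λ.λ.1) ((λ.0) (λ.λ.1) ((λ.0) (λ.λ.0 1)))
  [1] λ.(λ.0) (λ.λ.1) ((λ.0) (λ.λ.0 1))
  [2] λ.(λ.λ.1) ((λ.0) (λ.λ.0 1))
  [3] λ.λ.(λ.0) (λ.λ.0 1)

Answer: after 3 steps: λ.λ.(λ.0) (λ.λ.0 1)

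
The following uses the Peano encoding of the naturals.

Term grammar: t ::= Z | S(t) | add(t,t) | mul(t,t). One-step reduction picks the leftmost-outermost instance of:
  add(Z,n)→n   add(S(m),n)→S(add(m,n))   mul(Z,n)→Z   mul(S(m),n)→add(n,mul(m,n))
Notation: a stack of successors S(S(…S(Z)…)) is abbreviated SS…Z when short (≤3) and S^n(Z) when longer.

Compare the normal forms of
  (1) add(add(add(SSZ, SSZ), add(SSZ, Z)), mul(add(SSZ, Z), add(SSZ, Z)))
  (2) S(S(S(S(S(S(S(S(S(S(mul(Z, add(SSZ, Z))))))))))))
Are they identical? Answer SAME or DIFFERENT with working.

Term A:
  start: add(add(add(SSZ, SSZ), add(SSZ, Z)), mul(add(SSZ, Z), add(SSZ, Z)))
  step 1: add(add(S(add(SZ, SSZ)), add(SSZ, Z)), mul(add(SSZ, Z), add(SSZ, Z)))
  step 2: add(S(add(add(SZ, SSZ), add(SSZ, Z))), mul(add(SSZ, Z), add(SSZ, Z)))
  step 3: S(add(add(add(SZ, SSZ), add(SSZ, Z)), mul(add(SSZ, Z), add(SSZ, Z))))
  step 4: S(add(add(S(add(Z, SSZ)), add(SSZ, Z)), mul(add(SSZ, Z), add(SSZ, Z))))
  step 5: S(add(S(add(add(Z, SSZ), add(SSZ, Z))), mul(add(SSZ, Z), add(SSZ, Z))))
  step 6: S(S(add(add(add(Z, SSZ), add(SSZ, Z)), mul(add(SSZ, Z), add(SSZ, Z)))))
  step 7: S(S(add(add(SSZ, add(SSZ, Z)), mul(add(SSZ, Z), add(SSZ, Z)))))
  step 8: S(S(add(S(add(SZ, add(SSZ, Z))), mul(add(SSZ, Z), add(SSZ, Z)))))
  step 9: S(S(S(add(add(SZ, add(SSZ, Z)), mul(add(SSZ, Z), add(SSZ, Z))))))
  step 10: S(S(S(add(S(add(Z, add(SSZ, Z))), mul(add(SSZ, Z), add(SSZ, Z))))))
  step 11: S(S(S(S(add(add(Z, add(SSZ, Z)), mul(add(SSZ, Z), add(SSZ, Z)))))))
  step 12: S(S(S(S(add(add(SSZ, Z), mul(add(SSZ, Z), add(SSZ, Z)))))))
  step 13: S(S(S(S(add(S(add(SZ, Z)), mul(add(SSZ, Z), add(SSZ, Z)))))))
  step 14: S(S(S(S(S(add(add(SZ, Z), mul(add(SSZ, Z), add(SSZ, Z))))))))
  step 15: S(S(S(S(S(add(S(add(Z, Z)), mul(add(SSZ, Z), add(SSZ, Z))))))))
  step 16: S(S(S(S(S(S(add(add(Z, Z), mul(add(SSZ, Z), add(SSZ, Z)))))))))
  step 17: S(S(S(S(S(S(add(Z, mul(add(SSZ, Z), add(SSZ, Z)))))))))
  step 18: S(S(S(S(S(S(mul(add(SSZ, Z), add(SSZ, Z))))))))
  step 19: S(S(S(S(S(S(mul(S(add(SZ, Z)), add(SSZ, Z))))))))
  step 20: S(S(S(S(S(S(add(add(SSZ, Z), mul(add(SZ, Z), add(SSZ, Z)))))))))
  step 21: S(S(S(S(S(S(add(S(add(SZ, Z)), mul(add(SZ, Z), add(SSZ, Z)))))))))
  step 22: S(S(S(S(S(S(S(add(add(SZ, Z), mul(add(SZ, Z), add(SSZ, Z))))))))))
  step 23: S(S(S(S(S(S(S(add(S(add(Z, Z)), mul(add(SZ, Z), add(SSZ, Z))))))))))
  step 24: S(S(S(S(S(S(S(S(add(add(Z, Z), mul(add(SZ, Z), add(SSZ, Z)))))))))))
  step 25: S(S(S(S(S(S(S(S(add(Z, mul(add(SZ, Z), add(SSZ, Z)))))))))))
  step 26: S(S(S(S(S(S(S(S(mul(add(SZ, Z), add(SSZ, Z))))))))))
  step 27: S(S(S(S(S(S(S(S(mul(S(add(Z, Z)), add(SSZ, Z))))))))))
  step 28: S(S(S(S(S(S(S(S(add(add(SSZ, Z), mul(add(Z, Z), add(SSZ, Z)))))))))))
  step 29: S(S(S(S(S(S(S(S(add(S(add(SZ, Z)), mul(add(Z, Z), add(SSZ, Z)))))))))))
  step 30: S(S(S(S(S(S(S(S(S(add(add(SZ, Z), mul(add(Z, Z), add(SSZ, Z))))))))))))
  step 31: S(S(S(S(S(S(S(S(S(add(S(add(Z, Z)), mul(add(Z, Z), add(SSZ, Z))))))))))))
  step 32: S(S(S(S(S(S(S(S(S(S(add(add(Z, Z), mul(add(Z, Z), add(SSZ, Z)))))))))))))
  step 33: S(S(S(S(S(S(S(S(S(S(add(Z, mul(add(Z, Z), add(SSZ, Z)))))))))))))
  step 34: S(S(S(S(S(S(S(S(S(S(mul(add(Z, Z), add(SSZ, Z))))))))))))
  step 35: S(S(S(S(S(S(S(S(S(S(mul(Z, add(SSZ, Z))))))))))))
  step 36: S^10(Z)

Term B:
  start: S(S(S(S(S(S(S(S(S(S(mul(Z, add(SSZ, Z))))))))))))
  step 1: S^10(Z)

Answer: SAME — A ⇓ S^10(Z), B ⇓ S^10(Z)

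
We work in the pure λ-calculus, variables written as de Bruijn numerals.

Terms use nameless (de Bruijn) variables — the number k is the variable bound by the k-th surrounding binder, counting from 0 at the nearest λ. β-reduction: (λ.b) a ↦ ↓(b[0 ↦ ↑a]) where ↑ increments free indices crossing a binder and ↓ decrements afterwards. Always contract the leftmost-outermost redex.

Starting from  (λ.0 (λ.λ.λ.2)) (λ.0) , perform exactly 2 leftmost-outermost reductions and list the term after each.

Answer: after 2 steps: λ.λ.λ.2

Derivation:
  start: (λ.0 (λ.λ.λ.2)) (λ.0)
  →1  (λ.0) (λ.λ.λ.2)
  →2  λ.λ.λ.2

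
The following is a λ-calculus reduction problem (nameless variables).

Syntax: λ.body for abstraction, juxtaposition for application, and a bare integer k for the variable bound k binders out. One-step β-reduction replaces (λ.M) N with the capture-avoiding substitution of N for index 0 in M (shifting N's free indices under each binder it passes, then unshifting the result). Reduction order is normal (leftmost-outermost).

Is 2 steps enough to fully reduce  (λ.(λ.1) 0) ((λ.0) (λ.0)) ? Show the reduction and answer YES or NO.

Answer: NO — after 2 steps the term is (λ.0) (λ.0), not yet normal

Derivation:
  start: (λ.(λ.1) 0) ((λ.0) (λ.0))
  [1] (λ.(λ.0) (λ.0)) ((λ.0) (λ.0))
  [2] (λ.0) (λ.0)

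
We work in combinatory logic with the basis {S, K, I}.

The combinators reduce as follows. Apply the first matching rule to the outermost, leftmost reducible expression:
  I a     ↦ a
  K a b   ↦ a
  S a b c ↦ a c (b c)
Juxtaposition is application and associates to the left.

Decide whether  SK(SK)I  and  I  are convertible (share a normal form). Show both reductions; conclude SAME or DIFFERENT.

Term A:
  start: SK(SK)I
  [1] KI(SKI)
  [2] I

Term B:
  start: I

Answer: SAME — A ⇓ I, B ⇓ I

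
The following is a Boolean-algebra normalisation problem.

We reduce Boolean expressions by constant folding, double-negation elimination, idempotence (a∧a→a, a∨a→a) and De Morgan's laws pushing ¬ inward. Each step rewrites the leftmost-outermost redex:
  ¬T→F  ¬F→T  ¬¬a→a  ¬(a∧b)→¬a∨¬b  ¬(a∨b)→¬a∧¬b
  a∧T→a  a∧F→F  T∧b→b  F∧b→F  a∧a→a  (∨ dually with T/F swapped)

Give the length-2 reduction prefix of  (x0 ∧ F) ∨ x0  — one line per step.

Answer: after 2 steps: x0

Reduction:
  start: (x0 ∧ F) ∨ x0
  →1  F ∨ x0
  →2  x0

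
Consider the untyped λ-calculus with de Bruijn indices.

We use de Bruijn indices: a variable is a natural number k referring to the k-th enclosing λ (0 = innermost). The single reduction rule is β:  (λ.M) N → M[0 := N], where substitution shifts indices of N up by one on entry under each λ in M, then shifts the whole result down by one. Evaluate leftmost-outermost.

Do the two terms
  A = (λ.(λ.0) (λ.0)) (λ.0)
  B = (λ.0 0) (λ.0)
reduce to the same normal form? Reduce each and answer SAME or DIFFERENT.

Answer: SAME — A ⇓ λ.0, B ⇓ λ.0

Derivation:
Term A:
  start: (λ.(λ.0) (λ.0)) (λ.0)
  step 1: (λ.0) (λ.0)
  step 2: λ.0

Term B:
  start: (λ.0 0) (λ.0)
  step 1: (λ.0) (λ.0)
  step 2: λ.0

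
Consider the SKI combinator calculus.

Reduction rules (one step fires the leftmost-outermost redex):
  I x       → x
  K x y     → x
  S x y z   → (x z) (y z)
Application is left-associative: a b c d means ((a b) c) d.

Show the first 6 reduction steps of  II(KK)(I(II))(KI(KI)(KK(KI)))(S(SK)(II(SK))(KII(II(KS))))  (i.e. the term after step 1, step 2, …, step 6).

  start: II(KK)(I(II))(KI(KI)(KK(KI)))(S(SK)(II(SK))(KII(II(KS))))
  step 1: I(KK)(I(II))(KI(KI)(KK(KI)))(S(SK)(II(SK))(KII(II(KS))))
  step 2: KK(I(II))(KI(KI)(KK(KI)))(S(SK)(II(SK))(KII(II(KS))))
  step 3: K(KI(KI)(KK(KI)))(S(SK)(II(SK))(KII(II(KS))))
  step 4: KI(KI)(KK(KI))
  step 5: I(KK(KI))
  step 6: KK(KI)

Answer: after 6 steps: KK(KI)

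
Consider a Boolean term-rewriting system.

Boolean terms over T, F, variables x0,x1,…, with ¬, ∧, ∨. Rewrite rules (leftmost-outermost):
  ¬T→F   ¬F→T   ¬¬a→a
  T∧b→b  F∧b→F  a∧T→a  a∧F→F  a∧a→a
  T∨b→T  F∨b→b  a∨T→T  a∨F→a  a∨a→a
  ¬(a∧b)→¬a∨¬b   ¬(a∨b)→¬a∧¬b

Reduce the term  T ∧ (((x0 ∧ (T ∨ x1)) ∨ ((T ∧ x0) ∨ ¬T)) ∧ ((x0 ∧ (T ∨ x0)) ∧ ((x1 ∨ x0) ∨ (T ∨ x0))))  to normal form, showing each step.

  start: T ∧ (((x0 ∧ (T ∨ x1)) ∨ ((T ∧ x0) ∨ ¬T)) ∧ ((x0 ∧ (T ∨ x0)) ∧ ((x1 ∨ x0) ∨ (T ∨ x0))))
  step 1: ((x0 ∧ (T ∨ x1)) ∨ ((T ∧ x0) ∨ ¬T)) ∧ ((x0 ∧ (T ∨ x0)) ∧ ((x1 ∨ x0) ∨ (T ∨ x0)))
  step 2: ((x0 ∧ T) ∨ ((T ∧ x0) ∨ ¬T)) ∧ ((x0 ∧ (T ∨ x0)) ∧ ((x1 ∨ x0) ∨ (T ∨ x0)))
  step 3: (x0 ∨ ((T ∧ x0) ∨ ¬T)) ∧ ((x0 ∧ (T ∨ x0)) ∧ ((x1 ∨ x0) ∨ (T ∨ x0)))
  step 4: (x0 ∨ (x0 ∨ ¬T)) ∧ ((x0 ∧ (T ∨ x0)) ∧ ((x1 ∨ x0) ∨ (T ∨ x0)))
  step 5: (x0 ∨ (x0 ∨ F)) ∧ ((x0 ∧ (T ∨ x0)) ∧ ((x1 ∨ x0) ∨ (T ∨ x0)))
  step 6: (x0 ∨ x0) ∧ ((x0 ∧ (T ∨ x0)) ∧ ((x1 ∨ x0) ∨ (T ∨ x0)))
  step 7: x0 ∧ ((x0 ∧ (T ∨ x0)) ∧ ((x1 ∨ x0) ∨ (T ∨ x0)))
  step 8: x0 ∧ ((x0 ∧ T) ∧ ((x1 ∨ x0) ∨ (T ∨ x0)))
  step 9: x0 ∧ (x0 ∧ ((x1 ∨ x0) ∨ (T ∨ x0)))
  step 10: x0 ∧ (x0 ∧ ((x1 ∨ x0) ∨ T))
  step 11: x0 ∧ (x0 ∧ T)
  step 12: x0 ∧ x0
  step 13: x0

Answer: normal form = x0  (in 13 steps)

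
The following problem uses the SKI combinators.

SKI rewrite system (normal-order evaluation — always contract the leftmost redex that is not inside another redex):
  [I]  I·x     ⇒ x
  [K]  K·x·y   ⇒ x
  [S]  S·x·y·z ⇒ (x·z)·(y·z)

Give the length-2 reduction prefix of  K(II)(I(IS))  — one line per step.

  start: K(II)(I(IS))
  →1  II
  →2  I

Answer: after 2 steps: I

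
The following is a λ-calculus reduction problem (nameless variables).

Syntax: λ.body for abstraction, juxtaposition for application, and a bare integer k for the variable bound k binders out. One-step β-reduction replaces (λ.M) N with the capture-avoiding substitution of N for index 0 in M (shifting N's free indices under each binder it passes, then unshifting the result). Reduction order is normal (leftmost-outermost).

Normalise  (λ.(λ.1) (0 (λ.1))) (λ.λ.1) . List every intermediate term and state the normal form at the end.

Answer: normal form = λ.λ.1  (in 2 steps)

Reduction:
  start: (λ.(λ.1) (0 (λ.1))) (λ.λ.1)
  [1] (λ.λ.λ.1) ((λ.λ.1) (λ.λ.λ.1))
  [2] λ.λ.1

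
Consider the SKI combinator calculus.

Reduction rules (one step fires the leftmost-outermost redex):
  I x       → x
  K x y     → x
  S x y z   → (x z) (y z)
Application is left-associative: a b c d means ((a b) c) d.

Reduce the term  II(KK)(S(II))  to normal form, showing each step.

Answer: normal form = K  (in 3 steps)

Working:
  start: II(KK)(S(II))
  step 1: I(KK)(S(II))
  step 2: KK(S(II))
  step 3: K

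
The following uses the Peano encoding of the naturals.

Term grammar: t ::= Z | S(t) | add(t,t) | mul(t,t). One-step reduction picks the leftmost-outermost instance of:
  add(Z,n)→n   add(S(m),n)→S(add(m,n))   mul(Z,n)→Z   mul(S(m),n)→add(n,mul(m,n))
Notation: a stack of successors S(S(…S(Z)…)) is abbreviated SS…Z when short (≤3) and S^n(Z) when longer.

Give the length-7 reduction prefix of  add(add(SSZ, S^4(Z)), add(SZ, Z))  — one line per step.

  start: add(add(SSZ, S^4(Z)), add(SZ, Z))
  →1  add(S(add(SZ, S^4(Z))), add(SZ, Z))
  →2  S(add(add(SZ, S^4(Z)), add(SZ, Z)))
  →3  S(add(S(add(Z, S^4(Z))), add(SZ, Z)))
  →4  S(S(add(add(Z, S^4(Z)), add(SZ, Z))))
  →5  S(S(add(S^4(Z), add(SZ, Z))))
  →6  S(S(S(add(SSSZ, add(SZ, Z)))))
  →7  S(S(S(S(add(SSZ, add(SZ, Z))))))

Answer: after 7 steps: S(S(S(S(add(SSZ, add(SZ, Z))))))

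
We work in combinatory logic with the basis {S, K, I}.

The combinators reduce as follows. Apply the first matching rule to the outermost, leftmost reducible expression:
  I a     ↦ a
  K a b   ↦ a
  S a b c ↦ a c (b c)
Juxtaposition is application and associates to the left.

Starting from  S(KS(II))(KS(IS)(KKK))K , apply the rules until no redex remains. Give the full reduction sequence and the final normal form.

Answer: normal form = SK(SKK)  (in 4 steps)

Derivation:
  start: S(KS(II))(KS(IS)(KKK))K
  step 1: KS(II)K(KS(IS)(KKK)K)
  step 2: SK(KS(IS)(KKK)K)
  step 3: SK(S(KKK)K)
  step 4: SK(SKK)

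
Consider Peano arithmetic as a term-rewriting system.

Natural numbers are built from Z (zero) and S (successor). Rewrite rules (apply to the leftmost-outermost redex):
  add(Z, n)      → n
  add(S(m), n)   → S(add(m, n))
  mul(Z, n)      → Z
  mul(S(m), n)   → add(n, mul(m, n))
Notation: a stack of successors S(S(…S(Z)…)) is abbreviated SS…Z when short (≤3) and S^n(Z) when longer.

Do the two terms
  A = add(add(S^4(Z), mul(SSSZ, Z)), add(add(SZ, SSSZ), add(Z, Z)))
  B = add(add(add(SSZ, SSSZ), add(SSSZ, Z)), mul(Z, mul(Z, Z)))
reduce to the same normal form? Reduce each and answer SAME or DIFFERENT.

Term A:
  start: add(add(S^4(Z), mul(SSSZ, Z)), add(add(SZ, SSSZ), add(Z, Z)))
  →1  add(S(add(SSSZ, mul(SSSZ, Z))), add(add(SZ, SSSZ), add(Z, Z)))
  →2  S(add(add(SSSZ, mul(SSSZ, Z)), add(add(SZ, SSSZ), add(Z, Z))))
  →3  S(add(S(add(SSZ, mul(SSSZ, Z))), add(add(SZ, SSSZ), add(Z, Z))))
  →4  S(S(add(add(SSZ, mul(SSSZ, Z)), add(add(SZ, SSSZ), add(Z, Z)))))
  →5  S(S(add(S(add(SZ, mul(SSSZ, Z))), add(add(SZ, SSSZ), add(Z, Z)))))
  →6  S(S(S(add(add(SZ, mul(SSSZ, Z)), add(add(SZ, SSSZ), add(Z, Z))))))
  →7  S(S(S(add(S(add(Z, mul(SSSZ, Z))), add(add(SZ, SSSZ), add(Z, Z))))))
  →8  S(S(S(S(add(add(Z, mul(SSSZ, Z)), add(add(SZ, SSSZ), add(Z, Z)))))))
  →9  S(S(S(S(add(mul(SSSZ, Z), add(add(SZ, SSSZ), add(Z, Z)))))))
  →10  S(S(S(S(add(add(Z, mul(SSZ, Z)), add(add(SZ, SSSZ), add(Z, Z)))))))
  →11  S(S(S(S(add(mul(SSZ, Z), add(add(SZ, SSSZ), add(Z, Z)))))))
  →12  S(S(S(S(add(add(Z, mul(SZ, Z)), add(add(SZ, SSSZ), add(Z, Z)))))))
  →13  S(S(S(S(add(mul(SZ, Z), add(add(SZ, SSSZ), add(Z, Z)))))))
  →14  S(S(S(S(add(add(Z, mul(Z, Z)), add(add(SZ, SSSZ), add(Z, Z)))))))
  →15  S(S(S(S(add(mul(Z, Z), add(add(SZ, SSSZ), add(Z, Z)))))))
  →16  S(S(S(S(add(Z, add(add(SZ, SSSZ), add(Z, Z)))))))
  →17  S(S(S(S(add(add(SZ, SSSZ), add(Z, Z))))))
  →18  S(S(S(S(add(S(add(Z, SSSZ)), add(Z, Z))))))
  →19  S(S(S(S(S(add(add(Z, SSSZ), add(Z, Z)))))))
  →20  S(S(S(S(S(add(SSSZ, add(Z, Z)))))))
  →21  S(S(S(S(S(S(add(SSZ, add(Z, Z))))))))
  →22  S(S(S(S(S(S(S(add(SZ, add(Z, Z)))))))))
  →23  S(S(S(S(S(S(S(S(add(Z, add(Z, Z))))))))))
  →24  S(S(S(S(S(S(S(S(add(Z, Z)))))))))
  →25  S^8(Z)

Term B:
  start: add(add(add(SSZ, SSSZ), add(SSSZ, Z)), mul(Z, mul(Z, Z)))
  →1  add(add(S(add(SZ, SSSZ)), add(SSSZ, Z)), mul(Z, mul(Z, Z)))
  →2  add(S(add(add(SZ, SSSZ), add(SSSZ, Z))), mul(Z, mul(Z, Z)))
  →3  S(add(add(add(SZ, SSSZ), add(SSSZ, Z)), mul(Z, mul(Z, Z))))
  →4  S(add(add(S(add(Z, SSSZ)), add(SSSZ, Z)), mul(Z, mul(Z, Z))))
  →5  S(add(S(add(add(Z, SSSZ), add(SSSZ, Z))), mul(Z, mul(Z, Z))))
  →6  S(S(add(add(add(Z, SSSZ), add(SSSZ, Z)), mul(Z, mul(Z, Z)))))
  →7  S(S(add(add(SSSZ, add(SSSZ, Z)), mul(Z, mul(Z, Z)))))
  →8  S(S(add(S(add(SSZ, add(SSSZ, Z))), mul(Z, mul(Z, Z)))))
  →9  S(S(S(add(add(SSZ, add(SSSZ, Z)), mul(Z, mul(Z, Z))))))
  →10  S(S(S(add(S(add(SZ, add(SSSZ, Z))), mul(Z, mul(Z, Z))))))
  →11  S(S(S(S(add(add(SZ, add(SSSZ, Z)), mul(Z, mul(Z, Z)))))))
  →12  S(S(S(S(add(S(add(Z, add(SSSZ, Z))), mul(Z, mul(Z, Z)))))))
  →13  S(S(S(S(S(add(add(Z, add(SSSZ, Z)), mul(Z, mul(Z, Z))))))))
  →14  S(S(S(S(S(add(add(SSSZ, Z), mul(Z, mul(Z, Z))))))))
  →15  S(S(S(S(S(add(S(add(SSZ, Z)), mul(Z, mul(Z, Z))))))))
  →16  S(S(S(S(S(S(add(add(SSZ, Z), mul(Z, mul(Z, Z)))))))))
  →17  S(S(S(S(S(S(add(S(add(SZ, Z)), mul(Z, mul(Z, Z)))))))))
  →18  S(S(S(S(S(S(S(add(add(SZ, Z), mul(Z, mul(Z, Z))))))))))
  →19  S(S(S(S(S(S(S(add(S(add(Z, Z)), mul(Z, mul(Z, Z))))))))))
  →20  S(S(S(S(S(S(S(S(add(add(Z, Z), mul(Z, mul(Z, Z)))))))))))
  →21  S(S(S(S(S(S(S(S(add(Z, mul(Z, mul(Z, Z)))))))))))
  →22  S(S(S(S(S(S(S(S(mul(Z, mul(Z, Z))))))))))
  →23  S^8(Z)

Answer: SAME — A ⇓ S^8(Z), B ⇓ S^8(Z)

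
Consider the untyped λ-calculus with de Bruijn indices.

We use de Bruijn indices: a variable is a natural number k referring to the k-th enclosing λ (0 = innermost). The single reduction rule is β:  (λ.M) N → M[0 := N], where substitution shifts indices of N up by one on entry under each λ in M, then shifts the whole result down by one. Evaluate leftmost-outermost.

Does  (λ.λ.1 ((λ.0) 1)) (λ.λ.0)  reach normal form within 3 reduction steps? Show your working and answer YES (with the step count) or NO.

Answer: YES — reaches normal form λ.λ.0 in 2 ≤ 3 steps

Derivation:
  start: (λ.λ.1 ((λ.0) 1)) (λ.λ.0)
  step 1: λ.(λ.λ.0) ((λ.0) (λ.λ.0))
  step 2: λ.λ.0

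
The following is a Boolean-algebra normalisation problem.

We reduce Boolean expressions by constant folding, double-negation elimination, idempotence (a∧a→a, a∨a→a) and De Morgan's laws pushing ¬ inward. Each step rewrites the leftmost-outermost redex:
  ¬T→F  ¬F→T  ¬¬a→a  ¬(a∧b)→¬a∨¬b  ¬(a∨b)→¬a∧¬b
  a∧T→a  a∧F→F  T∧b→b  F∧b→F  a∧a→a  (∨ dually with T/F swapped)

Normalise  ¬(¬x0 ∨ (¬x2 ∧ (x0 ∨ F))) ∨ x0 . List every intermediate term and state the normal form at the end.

  start: ¬(¬x0 ∨ (¬x2 ∧ (x0 ∨ F))) ∨ x0
  [1] (¬¬x0 ∧ ¬(¬x2 ∧ (x0 ∨ F))) ∨ x0
  [2] (x0 ∧ ¬(¬x2 ∧ (x0 ∨ F))) ∨ x0
  [3] (x0 ∧ (¬¬x2 ∨ ¬(x0 ∨ F))) ∨ x0
  [4] (x0 ∧ (x2 ∨ ¬(x0 ∨ F))) ∨ x0
  [5] (x0 ∧ (x2 ∨ (¬x0 ∧ ¬F))) ∨ x0
  [6] (x0 ∧ (x2 ∨ (¬x0 ∧ T))) ∨ x0
  [7] (x0 ∧ (x2 ∨ ¬x0)) ∨ x0

Answer: normal form = (x0 ∧ (x2 ∨ ¬x0)) ∨ x0  (in 7 steps)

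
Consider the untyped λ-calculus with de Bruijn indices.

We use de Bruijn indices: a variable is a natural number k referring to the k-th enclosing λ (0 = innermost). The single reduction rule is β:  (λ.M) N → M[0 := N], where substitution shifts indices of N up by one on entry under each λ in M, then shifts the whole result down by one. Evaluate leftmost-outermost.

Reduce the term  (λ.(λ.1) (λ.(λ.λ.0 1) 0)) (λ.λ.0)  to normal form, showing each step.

Answer: normal form = λ.λ.0  (in 2 steps)

Derivation:
  start: (λ.(λ.1) (λ.(λ.λ.0 1) 0)) (λ.λ.0)
  step 1: (λ.λ.λ.0) (λ.(λ.λ.0 1) 0)
  step 2: λ.λ.0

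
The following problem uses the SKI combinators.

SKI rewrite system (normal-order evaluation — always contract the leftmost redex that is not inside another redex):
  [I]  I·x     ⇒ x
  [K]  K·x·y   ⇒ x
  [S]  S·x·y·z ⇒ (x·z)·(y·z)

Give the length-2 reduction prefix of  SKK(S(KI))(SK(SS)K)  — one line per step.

Answer: after 2 steps: S(KI)(SK(SS)K)

Reduction:
  start: SKK(S(KI))(SK(SS)K)
  →1  K(S(KI))(K(S(KI)))(SK(SS)K)
  →2  S(KI)(SK(SS)K)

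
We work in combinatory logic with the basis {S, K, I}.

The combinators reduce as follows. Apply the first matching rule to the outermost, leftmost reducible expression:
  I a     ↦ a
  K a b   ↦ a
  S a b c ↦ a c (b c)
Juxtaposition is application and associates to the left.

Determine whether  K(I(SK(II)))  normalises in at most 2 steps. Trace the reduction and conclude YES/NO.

Answer: YES — reaches normal form K(SKI) in 2 ≤ 2 steps

Reduction:
  start: K(I(SK(II)))
  step 1: K(SK(II))
  step 2: K(SKI)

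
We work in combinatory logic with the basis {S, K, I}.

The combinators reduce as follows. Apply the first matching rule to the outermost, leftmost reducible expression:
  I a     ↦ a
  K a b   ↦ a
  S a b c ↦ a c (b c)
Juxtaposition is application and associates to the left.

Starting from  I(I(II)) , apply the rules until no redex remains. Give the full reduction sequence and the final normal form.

  start: I(I(II))
  step 1: I(II)
  step 2: II
  step 3: I

Answer: normal form = I  (in 3 steps)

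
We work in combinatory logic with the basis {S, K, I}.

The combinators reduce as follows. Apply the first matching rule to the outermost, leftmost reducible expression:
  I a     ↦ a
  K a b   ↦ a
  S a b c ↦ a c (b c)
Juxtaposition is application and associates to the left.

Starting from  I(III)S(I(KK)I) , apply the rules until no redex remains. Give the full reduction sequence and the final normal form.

Answer: normal form = SK  (in 6 steps)

Derivation:
  start: I(III)S(I(KK)I)
  [1] IIIS(I(KK)I)
  [2] IIS(I(KK)I)
  [3] IS(I(KK)I)
  [4] S(I(KK)I)
  [5] S(KKI)
  [6] SK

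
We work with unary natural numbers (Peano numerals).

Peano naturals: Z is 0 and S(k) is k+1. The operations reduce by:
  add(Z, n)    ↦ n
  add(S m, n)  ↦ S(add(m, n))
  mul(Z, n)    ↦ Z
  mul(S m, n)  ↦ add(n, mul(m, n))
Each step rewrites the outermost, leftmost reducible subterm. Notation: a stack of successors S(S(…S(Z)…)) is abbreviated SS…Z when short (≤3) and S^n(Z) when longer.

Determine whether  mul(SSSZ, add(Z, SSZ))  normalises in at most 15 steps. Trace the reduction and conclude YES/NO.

  start: mul(SSSZ, add(Z, SSZ))
  step 1: add(add(Z, SSZ), mul(SSZ, add(Z, SSZ)))
  step 2: add(SSZ, mul(SSZ, add(Z, SSZ)))
  step 3: S(add(SZ, mul(SSZ, add(Z, SSZ))))
  step 4: S(S(add(Z, mul(SSZ, add(Z, SSZ)))))
  step 5: S(S(mul(SSZ, add(Z, SSZ))))
  step 6: S(S(add(add(Z, SSZ), mul(SZ, add(Z, SSZ)))))
  step 7: S(S(add(SSZ, mul(SZ, add(Z, SSZ)))))
  step 8: S(S(S(add(SZ, mul(SZ, add(Z, SSZ))))))
  step 9: S(S(S(S(add(Z, mul(SZ, add(Z, SSZ)))))))
  step 10: S(S(S(S(mul(SZ, add(Z, SSZ))))))
  step 11: S(S(S(S(add(add(Z, SSZ), mul(Z, add(Z, SSZ)))))))
  step 12: S(S(S(S(add(SSZ, mul(Z, add(Z, SSZ)))))))
  step 13: S(S(S(S(S(add(SZ, mul(Z, add(Z, SSZ))))))))
  step 14: S(S(S(S(S(S(add(Z, mul(Z, add(Z, SSZ)))))))))
  step 15: S(S(S(S(S(S(mul(Z, add(Z, SSZ))))))))

Answer: NO — after 15 steps the term is S(S(S(S(S(S(mul(Z, add(Z, SSZ)))))))), not yet normal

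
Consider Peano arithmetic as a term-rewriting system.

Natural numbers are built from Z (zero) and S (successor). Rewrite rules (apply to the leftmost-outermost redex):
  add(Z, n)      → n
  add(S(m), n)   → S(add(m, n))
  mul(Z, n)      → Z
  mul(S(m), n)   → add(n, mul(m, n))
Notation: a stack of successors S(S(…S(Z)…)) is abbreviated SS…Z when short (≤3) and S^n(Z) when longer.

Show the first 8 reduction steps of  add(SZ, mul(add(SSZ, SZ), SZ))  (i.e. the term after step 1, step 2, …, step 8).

Answer: after 8 steps: S(S(add(SZ, mul(add(Z, SZ), SZ))))

Derivation:
  start: add(SZ, mul(add(SSZ, SZ), SZ))
  [1] S(add(Z, mul(add(SSZ, SZ), SZ)))
  [2] S(mul(add(SSZ, SZ), SZ))
  [3] S(mul(S(add(SZ, SZ)), SZ))
  [4] S(add(SZ, mul(add(SZ, SZ), SZ)))
  [5] S(S(add(Z, mul(add(SZ, SZ), SZ))))
  [6] S(S(mul(add(SZ, SZ), SZ)))
  [7] S(S(mul(S(add(Z, SZ)), SZ)))
  [8] S(S(add(SZ, mul(add(Z, SZ), SZ))))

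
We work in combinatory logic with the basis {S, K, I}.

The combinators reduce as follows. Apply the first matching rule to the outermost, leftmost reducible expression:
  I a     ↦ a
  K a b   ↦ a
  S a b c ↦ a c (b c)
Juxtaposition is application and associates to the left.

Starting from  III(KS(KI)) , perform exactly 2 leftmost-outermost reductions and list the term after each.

Answer: after 2 steps: I(KS(KI))

Reduction:
  start: III(KS(KI))
  [1] II(KS(KI))
  [2] I(KS(KI))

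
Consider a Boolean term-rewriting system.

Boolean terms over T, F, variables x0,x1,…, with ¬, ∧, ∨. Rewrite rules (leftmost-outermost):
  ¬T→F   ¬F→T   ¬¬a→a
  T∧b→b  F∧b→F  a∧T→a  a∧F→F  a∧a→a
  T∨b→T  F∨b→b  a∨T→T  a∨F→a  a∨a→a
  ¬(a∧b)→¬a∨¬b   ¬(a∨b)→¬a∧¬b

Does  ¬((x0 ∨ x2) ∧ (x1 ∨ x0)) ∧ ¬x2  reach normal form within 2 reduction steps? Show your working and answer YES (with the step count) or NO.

  start: ¬((x0 ∨ x2) ∧ (x1 ∨ x0)) ∧ ¬x2
  step 1: (¬(x0 ∨ x2) ∨ ¬(x1 ∨ x0)) ∧ ¬x2
  step 2: ((¬x0 ∧ ¬x2) ∨ ¬(x1 ∨ x0)) ∧ ¬x2

Answer: NO — after 2 steps the term is ((¬x0 ∧ ¬x2) ∨ ¬(x1 ∨ x0)) ∧ ¬x2, not yet normal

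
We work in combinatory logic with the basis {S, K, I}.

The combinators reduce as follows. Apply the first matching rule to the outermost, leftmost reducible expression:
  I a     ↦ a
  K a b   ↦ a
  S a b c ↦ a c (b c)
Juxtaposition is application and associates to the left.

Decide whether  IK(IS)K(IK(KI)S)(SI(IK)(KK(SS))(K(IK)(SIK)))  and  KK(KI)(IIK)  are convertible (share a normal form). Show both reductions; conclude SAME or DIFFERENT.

Answer: DIFFERENT — A ⇓ S(KI)(KK), B ⇓ KK

Working:
Term A:
  start: IK(IS)K(IK(KI)S)(SI(IK)(KK(SS))(K(IK)(SIK)))
  step 1: K(IS)K(IK(KI)S)(SI(IK)(KK(SS))(K(IK)(SIK)))
  step 2: IS(IK(KI)S)(SI(IK)(KK(SS))(K(IK)(SIK)))
  step 3: S(IK(KI)S)(SI(IK)(KK(SS))(K(IK)(SIK)))
  step 4: S(K(KI)S)(SI(IK)(KK(SS))(K(IK)(SIK)))
  step 5: S(KI)(SI(IK)(KK(SS))(K(IK)(SIK)))
  step 6: S(KI)(I(KK(SS))(IK(KK(SS)))(K(IK)(SIK)))
  step 7: S(KI)(KK(SS)(IK(KK(SS)))(K(IK)(SIK)))
  step 8: S(KI)(K(IK(KK(SS)))(K(IK)(SIK)))
  step 9: S(KI)(IK(KK(SS)))
  step 10: S(KI)(K(KK(SS)))
  step 11: S(KI)(KK)

Term B:
  start: KK(KI)(IIK)
  step 1: K(IIK)
  step 2: K(IK)
  step 3: KK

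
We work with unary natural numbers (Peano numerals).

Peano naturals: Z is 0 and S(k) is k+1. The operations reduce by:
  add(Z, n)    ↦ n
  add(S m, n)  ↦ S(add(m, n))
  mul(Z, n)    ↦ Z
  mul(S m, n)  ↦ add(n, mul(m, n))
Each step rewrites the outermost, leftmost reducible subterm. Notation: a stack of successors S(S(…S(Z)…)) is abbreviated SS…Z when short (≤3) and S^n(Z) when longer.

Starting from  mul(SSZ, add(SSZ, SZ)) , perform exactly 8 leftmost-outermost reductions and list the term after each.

  start: mul(SSZ, add(SSZ, SZ))
  →1  add(add(SSZ, SZ), mul(SZ, add(SSZ, SZ)))
  →2  add(S(add(SZ, SZ)), mul(SZ, add(SSZ, SZ)))
  →3  S(add(add(SZ, SZ), mul(SZ, add(SSZ, SZ))))
  →4  S(add(S(add(Z, SZ)), mul(SZ, add(SSZ, SZ))))
  →5  S(S(add(add(Z, SZ), mul(SZ, add(SSZ, SZ)))))
  →6  S(S(add(SZ, mul(SZ, add(SSZ, SZ)))))
  →7  S(S(S(add(Z, mul(SZ, add(SSZ, SZ))))))
  →8  S(S(S(mul(SZ, add(SSZ, SZ)))))

Answer: after 8 steps: S(S(S(mul(SZ, add(SSZ, SZ)))))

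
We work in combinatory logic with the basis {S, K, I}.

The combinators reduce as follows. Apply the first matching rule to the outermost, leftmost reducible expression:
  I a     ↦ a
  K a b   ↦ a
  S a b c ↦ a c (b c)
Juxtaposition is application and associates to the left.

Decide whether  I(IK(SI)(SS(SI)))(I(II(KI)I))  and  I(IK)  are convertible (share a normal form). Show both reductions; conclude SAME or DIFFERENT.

Term A:
  start: I(IK(SI)(SS(SI)))(I(II(KI)I))
  [1] IK(SI)(SS(SI))(I(II(KI)I))
  [2] K(SI)(SS(SI))(I(II(KI)I))
  [3] SI(I(II(KI)I))
  [4] SI(II(KI)I)
  [5] SI(I(KI)I)
  [6] SI(KII)
  [7] SII

Term B:
  start: I(IK)
  [1] IK
  [2] K

Answer: DIFFERENT — A ⇓ SII, B ⇓ K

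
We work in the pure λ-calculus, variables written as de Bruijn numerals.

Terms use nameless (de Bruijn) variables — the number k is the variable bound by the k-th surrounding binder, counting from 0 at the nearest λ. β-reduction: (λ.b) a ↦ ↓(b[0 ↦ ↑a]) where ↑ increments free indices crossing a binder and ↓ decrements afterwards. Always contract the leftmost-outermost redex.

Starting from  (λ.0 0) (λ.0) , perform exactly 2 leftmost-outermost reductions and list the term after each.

Answer: after 2 steps: λ.0

Working:
  start: (λ.0 0) (λ.0)
  [1] (λ.0) (λ.0)
  [2] λ.0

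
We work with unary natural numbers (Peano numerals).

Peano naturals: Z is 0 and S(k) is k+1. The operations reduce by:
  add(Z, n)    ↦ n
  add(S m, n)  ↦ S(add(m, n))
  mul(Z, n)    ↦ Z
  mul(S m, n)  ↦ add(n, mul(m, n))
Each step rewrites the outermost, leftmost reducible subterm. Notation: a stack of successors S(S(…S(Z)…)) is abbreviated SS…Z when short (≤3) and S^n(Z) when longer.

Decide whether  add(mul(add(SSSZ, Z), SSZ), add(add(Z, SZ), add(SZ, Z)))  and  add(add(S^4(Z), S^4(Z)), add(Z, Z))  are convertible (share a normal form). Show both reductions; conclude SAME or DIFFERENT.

Term A:
  start: add(mul(add(SSSZ, Z), SSZ), add(add(Z, SZ), add(SZ, Z)))
  step 1: add(mul(S(add(SSZ, Z)), SSZ), add(add(Z, SZ), add(SZ, Z)))
  step 2: add(add(SSZ, mul(add(SSZ, Z), SSZ)), add(add(Z, SZ), add(SZ, Z)))
  step 3: add(S(add(SZ, mul(add(SSZ, Z), SSZ))), add(add(Z, SZ), add(SZ, Z)))
  step 4: S(add(add(SZ, mul(add(SSZ, Z), SSZ)), add(add(Z, SZ), add(SZ, Z))))
  step 5: S(add(S(add(Z, mul(add(SSZ, Z), SSZ))), add(add(Z, SZ), add(SZ, Z))))
  step 6: S(S(add(add(Z, mul(add(SSZ, Z), SSZ)), add(add(Z, SZ), add(SZ, Z)))))
  step 7: S(S(add(mul(add(SSZ, Z), SSZ), add(add(Z, SZ), add(SZ, Z)))))
  step 8: S(S(add(mul(S(add(SZ, Z)), SSZ), add(add(Z, SZ), add(SZ, Z)))))
  step 9: S(S(add(add(SSZ, mul(add(SZ, Z), SSZ)), add(add(Z, SZ), add(SZ, Z)))))
  step 10: S(S(add(S(add(SZ, mul(add(SZ, Z), SSZ))), add(add(Z, SZ), add(SZ, Z)))))
  step 11: S(S(S(add(add(SZ, mul(add(SZ, Z), SSZ)), add(add(Z, SZ), add(SZ, Z))))))
  step 12: S(S(S(add(S(add(Z, mul(add(SZ, Z), SSZ))), add(add(Z, SZ), add(SZ, Z))))))
  step 13: S(S(S(S(add(add(Z, mul(add(SZ, Z), SSZ)), add(add(Z, SZ), add(SZ, Z)))))))
  step 14: S(S(S(S(add(mul(add(SZ, Z), SSZ), add(add(Z, SZ), add(SZ, Z)))))))
  step 15: S(S(S(S(add(mul(S(add(Z, Z)), SSZ), add(add(Z, SZ), add(SZ, Z)))))))
  step 16: S(S(S(S(add(add(SSZ, mul(add(Z, Z), SSZ)), add(add(Z, SZ), add(SZ, Z)))))))
  step 17: S(S(S(S(add(S(add(SZ, mul(add(Z, Z), SSZ))), add(add(Z, SZ), add(SZ, Z)))))))
  step 18: S(S(S(S(S(add(add(SZ, mul(add(Z, Z), SSZ)), add(add(Z, SZ), add(SZ, Z))))))))
  step 19: S(S(S(S(S(add(S(add(Z, mul(add(Z, Z), SSZ))), add(add(Z, SZ), add(SZ, Z))))))))
  step 20: S(S(S(S(S(S(add(add(Z, mul(add(Z, Z), SSZ)), add(add(Z, SZ), add(SZ, Z)))))))))
  step 21: S(S(S(S(S(S(add(mul(add(Z, Z), SSZ), add(add(Z, SZ), add(SZ, Z)))))))))
  step 22: S(S(S(S(S(S(add(mul(Z, SSZ), add(add(Z, SZ), add(SZ, Z)))))))))
  step 23: S(S(S(S(S(S(add(Z, add(add(Z, SZ), add(SZ, Z)))))))))
  step 24: S(S(S(S(S(S(add(add(Z, SZ), add(SZ, Z))))))))
  step 25: S(S(S(S(S(S(add(SZ, add(SZ, Z))))))))
  step 26: S(S(S(S(S(S(S(add(Z, add(SZ, Z)))))))))
  step 27: S(S(S(S(S(S(S(add(SZ, Z))))))))
  step 28: S(S(S(S(S(S(S(S(add(Z, Z)))))))))
  step 29: S^8(Z)

Term B:
  start: add(add(S^4(Z), S^4(Z)), add(Z, Z))
  step 1: add(S(add(SSSZ, S^4(Z))), add(Z, Z))
  step 2: S(add(add(SSSZ, S^4(Z)), add(Z, Z)))
  step 3: S(add(S(add(SSZ, S^4(Z))), add(Z, Z)))
  step 4: S(S(add(add(SSZ, S^4(Z)), add(Z, Z))))
  step 5: S(S(add(S(add(SZ, S^4(Z))), add(Z, Z))))
  step 6: S(S(S(add(add(SZ, S^4(Z)), add(Z, Z)))))
  step 7: S(S(S(add(S(add(Z, S^4(Z))), add(Z, Z)))))
  step 8: S(S(S(S(add(add(Z, S^4(Z)), add(Z, Z))))))
  step 9: S(S(S(S(add(S^4(Z), add(Z, Z))))))
  step 10: S(S(S(S(S(add(SSSZ, add(Z, Z)))))))
  step 11: S(S(S(S(S(S(add(SSZ, add(Z, Z))))))))
  step 12: S(S(S(S(S(S(S(add(SZ, add(Z, Z)))))))))
  step 13: S(S(S(S(S(S(S(S(add(Z, add(Z, Z))))))))))
  step 14: S(S(S(S(S(S(S(S(add(Z, Z)))))))))
  step 15: S^8(Z)

Answer: SAME — A ⇓ S^8(Z), B ⇓ S^8(Z)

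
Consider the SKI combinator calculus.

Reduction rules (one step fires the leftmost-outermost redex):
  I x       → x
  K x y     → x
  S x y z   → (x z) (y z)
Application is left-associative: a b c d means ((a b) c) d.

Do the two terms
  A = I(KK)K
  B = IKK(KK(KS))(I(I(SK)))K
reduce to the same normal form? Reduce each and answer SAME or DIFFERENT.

Term A:
  start: I(KK)K
  [1] KKK
  [2] K

Term B:
  start: IKK(KK(KS))(I(I(SK)))K
  [1] KK(KK(KS))(I(I(SK)))K
  [2] K(I(I(SK)))K
  [3] I(I(SK))
  [4] I(SK)
  [5] SK

Answer: DIFFERENT — A ⇓ K, B ⇓ SK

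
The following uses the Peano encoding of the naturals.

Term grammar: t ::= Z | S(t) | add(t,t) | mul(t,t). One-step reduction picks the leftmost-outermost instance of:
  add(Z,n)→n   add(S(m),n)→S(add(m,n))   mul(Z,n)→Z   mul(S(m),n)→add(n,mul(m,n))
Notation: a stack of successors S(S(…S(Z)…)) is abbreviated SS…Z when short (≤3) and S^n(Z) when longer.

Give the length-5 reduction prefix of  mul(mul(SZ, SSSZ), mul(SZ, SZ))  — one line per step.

Answer: after 5 steps: add(S(add(Z, mul(Z, SZ))), mul(add(SSZ, mul(Z, SSSZ)), mul(SZ, SZ)))

Working:
  start: mul(mul(SZ, SSSZ), mul(SZ, SZ))
  [1] mul(add(SSSZ, mul(Z, SSSZ)), mul(SZ, SZ))
  [2] mul(S(add(SSZ, mul(Z, SSSZ))), mul(SZ, SZ))
  [3] add(mul(SZ, SZ), mul(add(SSZ, mul(Z, SSSZ)), mul(SZ, SZ)))
  [4] add(add(SZ, mul(Z, SZ)), mul(add(SSZ, mul(Z, SSSZ)), mul(SZ, SZ)))
  [5] add(S(add(Z, mul(Z, SZ))), mul(add(SSZ, mul(Z, SSSZ)), mul(SZ, SZ)))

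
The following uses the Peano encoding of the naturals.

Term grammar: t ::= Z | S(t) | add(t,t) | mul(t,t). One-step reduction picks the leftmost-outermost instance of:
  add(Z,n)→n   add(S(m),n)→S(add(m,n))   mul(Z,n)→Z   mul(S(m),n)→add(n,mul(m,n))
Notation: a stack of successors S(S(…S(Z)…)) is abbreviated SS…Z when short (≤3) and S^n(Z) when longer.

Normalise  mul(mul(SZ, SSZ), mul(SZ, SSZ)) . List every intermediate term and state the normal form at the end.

Answer: normal form = S^4(Z)  (in 24 steps)

Reduction:
  start: mul(mul(SZ, SSZ), mul(SZ, SSZ))
  [1] mul(add(SSZ, mul(Z, SSZ)), mul(SZ, SSZ))
  [2] mul(S(add(SZ, mul(Z, SSZ))), mul(SZ, SSZ))
  [3] add(mul(SZ, SSZ), mul(add(SZ, mul(Z, SSZ)), mul(SZ, SSZ)))
  [4] add(add(SSZ, mul(Z, SSZ)), mul(add(SZ, mul(Z, SSZ)), mul(SZ, SSZ)))
  [5] add(S(add(SZ, mul(Z, SSZ))), mul(add(SZ, mul(Z, SSZ)), mul(SZ, SSZ)))
  [6] S(add(add(SZ, mul(Z, SSZ)), mul(add(SZ, mul(Z, SSZ)), mul(SZ, SSZ))))
  [7] S(add(S(add(Z, mul(Z, SSZ))), mul(add(SZ, mul(Z, SSZ)), mul(SZ, SSZ))))
  [8] S(S(add(add(Z, mul(Z, SSZ)), mul(add(SZ, mul(Z, SSZ)), mul(SZ, SSZ)))))
  [9] S(S(add(mul(Z, SSZ), mul(add(SZ, mul(Z, SSZ)), mul(SZ, SSZ)))))
  [10] S(S(add(Z, mul(add(SZ, mul(Z, SSZ)), mul(SZ, SSZ)))))
  [11] S(S(mul(add(SZ, mul(Z, SSZ)), mul(SZ, SSZ))))
  [12] S(S(mul(S(add(Z, mul(Z, SSZ))), mul(SZ, SSZ))))
  [13] S(S(add(mul(SZ, SSZ), mul(add(Z, mul(Z, SSZ)), mul(SZ, SSZ)))))
  [14] S(S(add(add(SSZ, mul(Z, SSZ)), mul(add(Z, mul(Z, SSZ)), mul(SZ, SSZ)))))
  [15] S(S(add(S(add(SZ, mul(Z, SSZ))), mul(add(Z, mul(Z, SSZ)), mul(SZ, SSZ)))))
  [16] S(S(S(add(add(SZ, mul(Z, SSZ)), mul(add(Z, mul(Z, SSZ)), mul(SZ, SSZ))))))
  [17] S(S(S(add(S(add(Z, mul(Z, SSZ))), mul(add(Z, mul(Z, SSZ)), mul(SZ, SSZ))))))
  [18] S(S(S(S(add(add(Z, mul(Z, SSZ)), mul(add(Z, mul(Z, SSZ)), mul(SZ, SSZ)))))))
  [19] S(S(S(S(add(mul(Z, SSZ), mul(add(Z, mul(Z, SSZ)), mul(SZ, SSZ)))))))
  [20] S(S(S(S(add(Z, mul(add(Z, mul(Z, SSZ)), mul(SZ, SSZ)))))))
  [21] S(S(S(S(mul(add(Z, mul(Z, SSZ)), mul(SZ, SSZ))))))
  [22] S(S(S(S(mul(mul(Z, SSZ), mul(SZ, SSZ))))))
  [23] S(S(S(S(mul(Z, mul(SZ, SSZ))))))
  [24] S^4(Z)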